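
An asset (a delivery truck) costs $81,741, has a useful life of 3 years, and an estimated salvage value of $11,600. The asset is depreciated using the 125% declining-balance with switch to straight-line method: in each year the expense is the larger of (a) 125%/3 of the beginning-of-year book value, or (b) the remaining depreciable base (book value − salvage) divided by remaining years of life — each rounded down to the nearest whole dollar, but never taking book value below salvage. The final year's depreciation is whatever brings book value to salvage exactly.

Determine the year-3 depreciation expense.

Depreciable base = $81,741 − $11,600 = $70,141.
Year 1: DB = ⌊$81,741 × 125%/3⌋ = $34,058; SL = ⌊$70,141/3⌋ = $23,380 → take DB $34,058. Book value $47,683.
Year 2: DB = ⌊$47,683 × 125%/3⌋ = $19,867; SL = ⌊$36,083/2⌋ = $18,041 → take DB $19,867. Book value $27,816.
Year 3 (final): $27,816 − $11,600 = $16,216. Book value $11,600.

$16,216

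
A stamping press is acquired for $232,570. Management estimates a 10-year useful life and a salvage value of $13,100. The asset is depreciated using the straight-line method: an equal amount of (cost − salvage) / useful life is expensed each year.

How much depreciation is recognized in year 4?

$21,947

Depreciable base = $232,570 − $13,100 = $219,470.
Annual expense = $219,470 / 10 = $21,947.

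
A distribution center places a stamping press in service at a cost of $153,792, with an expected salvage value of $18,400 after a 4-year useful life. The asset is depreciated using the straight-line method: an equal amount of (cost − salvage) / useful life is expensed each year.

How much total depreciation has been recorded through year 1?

Depreciable base = $153,792 − $18,400 = $135,392.
Annual expense = $135,392 / 4 = $33,848.
End of year 1: book value $119,944.
Accumulated through year 1 = $153,792 − $119,944 = $33,848.

$33,848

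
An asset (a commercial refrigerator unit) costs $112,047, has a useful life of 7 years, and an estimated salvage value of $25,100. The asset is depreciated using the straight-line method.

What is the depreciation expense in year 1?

Depreciable base = $112,047 − $25,100 = $86,947.
Annual expense = $86,947 / 7 = $12,421.

$12,421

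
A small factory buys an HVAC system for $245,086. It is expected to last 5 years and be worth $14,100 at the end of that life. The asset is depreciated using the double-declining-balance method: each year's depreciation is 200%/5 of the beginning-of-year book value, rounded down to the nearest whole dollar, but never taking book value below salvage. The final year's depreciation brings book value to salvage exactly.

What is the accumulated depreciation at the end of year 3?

$192,146

Depreciable base = $245,086 − $14,100 = $230,986.
Year 1: ⌊$245,086 × 200%/5⌋ = $98,034. Book value $147,052.
Year 2: ⌊$147,052 × 200%/5⌋ = $58,820. Book value $88,232.
Year 3: ⌊$88,232 × 200%/5⌋ = $35,292. Book value $52,940.
Accumulated through year 3 = $245,086 − $52,940 = $192,146.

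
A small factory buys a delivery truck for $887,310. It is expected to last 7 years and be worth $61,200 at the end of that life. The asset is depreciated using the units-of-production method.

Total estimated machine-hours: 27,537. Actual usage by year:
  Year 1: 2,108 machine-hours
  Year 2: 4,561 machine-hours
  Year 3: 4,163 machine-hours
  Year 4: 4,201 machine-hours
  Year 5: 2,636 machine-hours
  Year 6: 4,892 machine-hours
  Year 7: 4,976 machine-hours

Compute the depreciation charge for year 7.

$149,280

Depreciable base = $887,310 − $61,200 = $826,110.
Rate = $826,110 / 27,537 machine-hours = $30 per machine-hour.
Year 1: 2,108 × $30 = $63,240. Book value $824,070.
Year 2: 4,561 × $30 = $136,830. Book value $687,240.
Year 3: 4,163 × $30 = $124,890. Book value $562,350.
Year 4: 4,201 × $30 = $126,030. Book value $436,320.
Year 5: 2,636 × $30 = $79,080. Book value $357,240.
Year 6: 4,892 × $30 = $146,760. Book value $210,480.
Year 7: 4,976 × $30 = $149,280. Book value $61,200.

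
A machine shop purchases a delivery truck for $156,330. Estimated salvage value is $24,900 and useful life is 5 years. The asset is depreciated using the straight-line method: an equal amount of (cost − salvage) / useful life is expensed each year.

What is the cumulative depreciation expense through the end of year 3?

Depreciable base = $156,330 − $24,900 = $131,430.
Annual expense = $131,430 / 5 = $26,286.
End of year 1: book value $130,044.
End of year 2: book value $103,758.
End of year 3: book value $77,472.
Accumulated through year 3 = $156,330 − $77,472 = $78,858.

$78,858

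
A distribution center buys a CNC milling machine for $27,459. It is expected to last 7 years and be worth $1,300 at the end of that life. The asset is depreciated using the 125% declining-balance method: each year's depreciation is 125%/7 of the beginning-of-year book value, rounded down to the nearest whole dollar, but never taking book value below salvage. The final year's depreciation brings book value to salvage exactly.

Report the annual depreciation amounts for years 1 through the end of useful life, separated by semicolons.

$4,903; $4,027; $3,308; $2,718; $2,232; $1,834; $7,137

Depreciable base = $27,459 − $1,300 = $26,159.
Year 1: ⌊$27,459 × 125%/7⌋ = $4,903. Book value $22,556.
Year 2: ⌊$22,556 × 125%/7⌋ = $4,027. Book value $18,529.
Year 3: ⌊$18,529 × 125%/7⌋ = $3,308. Book value $15,221.
Year 4: ⌊$15,221 × 125%/7⌋ = $2,718. Book value $12,503.
Year 5: ⌊$12,503 × 125%/7⌋ = $2,232. Book value $10,271.
Year 6: ⌊$10,271 × 125%/7⌋ = $1,834. Book value $8,437.
Year 7 (final): $8,437 − $1,300 = $7,137. Book value $1,300.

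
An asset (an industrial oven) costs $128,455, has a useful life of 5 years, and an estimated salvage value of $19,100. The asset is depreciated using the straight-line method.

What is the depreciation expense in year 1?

Depreciable base = $128,455 − $19,100 = $109,355.
Annual expense = $109,355 / 5 = $21,871.

$21,871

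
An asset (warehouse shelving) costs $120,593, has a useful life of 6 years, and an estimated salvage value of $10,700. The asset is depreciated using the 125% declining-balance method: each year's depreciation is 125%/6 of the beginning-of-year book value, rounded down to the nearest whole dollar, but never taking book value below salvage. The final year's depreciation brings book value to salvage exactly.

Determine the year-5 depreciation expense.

Depreciable base = $120,593 − $10,700 = $109,893.
Year 1: ⌊$120,593 × 125%/6⌋ = $25,123. Book value $95,470.
Year 2: ⌊$95,470 × 125%/6⌋ = $19,889. Book value $75,581.
Year 3: ⌊$75,581 × 125%/6⌋ = $15,746. Book value $59,835.
Year 4: ⌊$59,835 × 125%/6⌋ = $12,465. Book value $47,370.
Year 5: ⌊$47,370 × 125%/6⌋ = $9,868. Book value $37,502.

$9,868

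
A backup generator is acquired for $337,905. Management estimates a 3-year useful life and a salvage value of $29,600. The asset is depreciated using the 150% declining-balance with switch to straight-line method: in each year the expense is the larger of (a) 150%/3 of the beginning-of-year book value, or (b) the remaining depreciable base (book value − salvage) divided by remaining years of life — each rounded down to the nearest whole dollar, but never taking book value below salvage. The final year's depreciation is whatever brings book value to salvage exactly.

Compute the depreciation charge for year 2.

Depreciable base = $337,905 − $29,600 = $308,305.
Year 1: DB = ⌊$337,905 × 150%/3⌋ = $168,952; SL = ⌊$308,305/3⌋ = $102,768 → take DB $168,952. Book value $168,953.
Year 2: DB = ⌊$168,953 × 150%/3⌋ = $84,476; SL = ⌊$139,353/2⌋ = $69,676 → take DB $84,476. Book value $84,477.

$84,476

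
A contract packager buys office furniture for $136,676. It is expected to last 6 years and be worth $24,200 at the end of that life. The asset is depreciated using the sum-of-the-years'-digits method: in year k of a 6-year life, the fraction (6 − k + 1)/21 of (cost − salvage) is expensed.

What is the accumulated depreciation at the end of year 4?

$96,408

Depreciable base = $136,676 − $24,200 = $112,476.
Sum of the years' digits = 6+5+4+3+2+1 = 21.
Year 1: $112,476 × 6/21 = $32,136. Book value $104,540.
Year 2: $112,476 × 5/21 = $26,780. Book value $77,760.
Year 3: $112,476 × 4/21 = $21,424. Book value $56,336.
Year 4: $112,476 × 3/21 = $16,068. Book value $40,268.
Accumulated through year 4 = $136,676 − $40,268 = $96,408.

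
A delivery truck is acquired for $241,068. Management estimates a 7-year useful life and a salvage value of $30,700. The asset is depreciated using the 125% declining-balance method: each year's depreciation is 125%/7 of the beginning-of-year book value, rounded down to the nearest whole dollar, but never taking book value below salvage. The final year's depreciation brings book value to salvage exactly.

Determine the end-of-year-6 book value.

Depreciable base = $241,068 − $30,700 = $210,368.
Year 1: ⌊$241,068 × 125%/7⌋ = $43,047. Book value $198,021.
Year 2: ⌊$198,021 × 125%/7⌋ = $35,360. Book value $162,661.
Year 3: ⌊$162,661 × 125%/7⌋ = $29,046. Book value $133,615.
Year 4: ⌊$133,615 × 125%/7⌋ = $23,859. Book value $109,756.
Year 5: ⌊$109,756 × 125%/7⌋ = $19,599. Book value $90,157.
Year 6: ⌊$90,157 × 125%/7⌋ = $16,099. Book value $74,058.

$74,058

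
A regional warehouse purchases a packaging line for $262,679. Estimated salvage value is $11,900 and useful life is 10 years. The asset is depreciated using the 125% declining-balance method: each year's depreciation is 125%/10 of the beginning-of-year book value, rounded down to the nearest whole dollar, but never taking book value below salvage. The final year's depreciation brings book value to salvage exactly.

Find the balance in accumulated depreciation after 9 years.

$183,700

Depreciable base = $262,679 − $11,900 = $250,779.
Year 1: ⌊$262,679 × 125%/10⌋ = $32,834. Book value $229,845.
Year 2: ⌊$229,845 × 125%/10⌋ = $28,730. Book value $201,115.
Year 3: ⌊$201,115 × 125%/10⌋ = $25,139. Book value $175,976.
Year 4: ⌊$175,976 × 125%/10⌋ = $21,997. Book value $153,979.
Year 5: ⌊$153,979 × 125%/10⌋ = $19,247. Book value $134,732.
Year 6: ⌊$134,732 × 125%/10⌋ = $16,841. Book value $117,891.
Year 7: ⌊$117,891 × 125%/10⌋ = $14,736. Book value $103,155.
Year 8: ⌊$103,155 × 125%/10⌋ = $12,894. Book value $90,261.
Year 9: ⌊$90,261 × 125%/10⌋ = $11,282. Book value $78,979.
Accumulated through year 9 = $262,679 − $78,979 = $183,700.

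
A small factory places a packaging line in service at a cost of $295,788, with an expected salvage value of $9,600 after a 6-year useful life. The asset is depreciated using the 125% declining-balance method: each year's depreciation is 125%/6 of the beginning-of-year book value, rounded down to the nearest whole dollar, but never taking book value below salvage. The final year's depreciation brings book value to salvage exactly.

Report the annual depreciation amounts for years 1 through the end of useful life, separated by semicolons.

Depreciable base = $295,788 − $9,600 = $286,188.
Year 1: ⌊$295,788 × 125%/6⌋ = $61,622. Book value $234,166.
Year 2: ⌊$234,166 × 125%/6⌋ = $48,784. Book value $185,382.
Year 3: ⌊$185,382 × 125%/6⌋ = $38,621. Book value $146,761.
Year 4: ⌊$146,761 × 125%/6⌋ = $30,575. Book value $116,186.
Year 5: ⌊$116,186 × 125%/6⌋ = $24,205. Book value $91,981.
Year 6 (final): $91,981 − $9,600 = $82,381. Book value $9,600.

$61,622; $48,784; $38,621; $30,575; $24,205; $82,381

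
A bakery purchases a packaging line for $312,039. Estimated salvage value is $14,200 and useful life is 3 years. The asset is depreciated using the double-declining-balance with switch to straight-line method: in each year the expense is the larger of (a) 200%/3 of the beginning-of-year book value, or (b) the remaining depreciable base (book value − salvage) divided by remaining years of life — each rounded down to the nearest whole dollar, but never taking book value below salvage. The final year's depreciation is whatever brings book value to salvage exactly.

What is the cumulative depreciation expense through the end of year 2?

Depreciable base = $312,039 − $14,200 = $297,839.
Year 1: DB = ⌊$312,039 × 200%/3⌋ = $208,026; SL = ⌊$297,839/3⌋ = $99,279 → take DB $208,026. Book value $104,013.
Year 2: DB = ⌊$104,013 × 200%/3⌋ = $69,342; SL = ⌊$89,813/2⌋ = $44,906 → take DB $69,342. Book value $34,671.
Accumulated through year 2 = $312,039 − $34,671 = $277,368.

$277,368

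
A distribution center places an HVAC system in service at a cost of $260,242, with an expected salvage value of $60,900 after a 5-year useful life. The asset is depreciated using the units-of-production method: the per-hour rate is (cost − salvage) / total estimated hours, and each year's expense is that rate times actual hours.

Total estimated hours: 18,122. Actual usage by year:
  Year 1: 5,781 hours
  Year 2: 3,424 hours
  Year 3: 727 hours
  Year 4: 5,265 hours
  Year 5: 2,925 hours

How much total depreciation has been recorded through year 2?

$101,255

Depreciable base = $260,242 − $60,900 = $199,342.
Rate = $199,342 / 18,122 hours = $11 per hour.
Year 1: 5,781 × $11 = $63,591. Book value $196,651.
Year 2: 3,424 × $11 = $37,664. Book value $158,987.
Accumulated through year 2 = $260,242 − $158,987 = $101,255.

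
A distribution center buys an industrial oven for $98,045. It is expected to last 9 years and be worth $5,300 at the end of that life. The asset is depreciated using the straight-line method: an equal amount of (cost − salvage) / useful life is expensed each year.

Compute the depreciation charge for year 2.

$10,305

Depreciable base = $98,045 − $5,300 = $92,745.
Annual expense = $92,745 / 9 = $10,305.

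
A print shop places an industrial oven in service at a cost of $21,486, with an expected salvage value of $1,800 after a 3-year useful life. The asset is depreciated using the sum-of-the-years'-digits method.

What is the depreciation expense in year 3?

$3,281

Depreciable base = $21,486 − $1,800 = $19,686.
Sum of the years' digits = 3+2+1 = 6.
Year 1: $19,686 × 3/6 = $9,843. Book value $11,643.
Year 2: $19,686 × 2/6 = $6,562. Book value $5,081.
Year 3: $19,686 × 1/6 = $3,281. Book value $1,800.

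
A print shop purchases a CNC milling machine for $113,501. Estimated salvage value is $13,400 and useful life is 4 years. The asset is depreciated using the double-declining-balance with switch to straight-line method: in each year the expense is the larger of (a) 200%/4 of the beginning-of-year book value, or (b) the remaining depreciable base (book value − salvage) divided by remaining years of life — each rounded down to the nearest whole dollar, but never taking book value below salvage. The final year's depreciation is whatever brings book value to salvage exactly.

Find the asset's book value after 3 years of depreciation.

$14,188

Depreciable base = $113,501 − $13,400 = $100,101.
Year 1: DB = ⌊$113,501 × 200%/4⌋ = $56,750; SL = ⌊$100,101/4⌋ = $25,025 → take DB $56,750. Book value $56,751.
Year 2: DB = ⌊$56,751 × 200%/4⌋ = $28,375; SL = ⌊$43,351/3⌋ = $14,450 → take DB $28,375. Book value $28,376.
Year 3: DB = ⌊$28,376 × 200%/4⌋ = $14,188; SL = ⌊$14,976/2⌋ = $7,488 → take DB $14,188. Book value $14,188.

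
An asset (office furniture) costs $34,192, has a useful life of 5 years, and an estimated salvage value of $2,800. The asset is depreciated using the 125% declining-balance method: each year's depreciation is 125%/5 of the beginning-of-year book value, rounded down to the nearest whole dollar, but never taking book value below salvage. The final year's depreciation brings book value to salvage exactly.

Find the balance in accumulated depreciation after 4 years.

Depreciable base = $34,192 − $2,800 = $31,392.
Year 1: ⌊$34,192 × 125%/5⌋ = $8,548. Book value $25,644.
Year 2: ⌊$25,644 × 125%/5⌋ = $6,411. Book value $19,233.
Year 3: ⌊$19,233 × 125%/5⌋ = $4,808. Book value $14,425.
Year 4: ⌊$14,425 × 125%/5⌋ = $3,606. Book value $10,819.
Accumulated through year 4 = $34,192 − $10,819 = $23,373.

$23,373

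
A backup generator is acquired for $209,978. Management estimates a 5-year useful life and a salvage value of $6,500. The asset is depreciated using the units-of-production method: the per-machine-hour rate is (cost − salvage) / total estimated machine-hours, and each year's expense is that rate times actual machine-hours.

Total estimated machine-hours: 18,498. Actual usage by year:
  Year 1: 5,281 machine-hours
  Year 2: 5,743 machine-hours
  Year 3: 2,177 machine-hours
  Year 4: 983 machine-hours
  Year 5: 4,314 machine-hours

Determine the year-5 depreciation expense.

$47,454

Depreciable base = $209,978 − $6,500 = $203,478.
Rate = $203,478 / 18,498 machine-hours = $11 per machine-hour.
Year 1: 5,281 × $11 = $58,091. Book value $151,887.
Year 2: 5,743 × $11 = $63,173. Book value $88,714.
Year 3: 2,177 × $11 = $23,947. Book value $64,767.
Year 4: 983 × $11 = $10,813. Book value $53,954.
Year 5: 4,314 × $11 = $47,454. Book value $6,500.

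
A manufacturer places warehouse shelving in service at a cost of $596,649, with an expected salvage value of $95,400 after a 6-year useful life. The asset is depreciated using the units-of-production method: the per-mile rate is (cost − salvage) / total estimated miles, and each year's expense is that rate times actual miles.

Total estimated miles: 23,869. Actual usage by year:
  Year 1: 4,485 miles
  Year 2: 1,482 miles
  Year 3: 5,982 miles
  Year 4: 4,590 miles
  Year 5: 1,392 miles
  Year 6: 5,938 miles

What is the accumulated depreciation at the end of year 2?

Depreciable base = $596,649 − $95,400 = $501,249.
Rate = $501,249 / 23,869 miles = $21 per mile.
Year 1: 4,485 × $21 = $94,185. Book value $502,464.
Year 2: 1,482 × $21 = $31,122. Book value $471,342.
Accumulated through year 2 = $596,649 − $471,342 = $125,307.

$125,307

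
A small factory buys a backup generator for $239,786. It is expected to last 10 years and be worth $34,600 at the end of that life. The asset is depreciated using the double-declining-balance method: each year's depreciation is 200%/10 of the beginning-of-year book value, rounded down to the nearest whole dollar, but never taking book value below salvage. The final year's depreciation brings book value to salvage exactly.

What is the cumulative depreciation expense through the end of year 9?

Depreciable base = $239,786 − $34,600 = $205,186.
Year 1: ⌊$239,786 × 200%/10⌋ = $47,957. Book value $191,829.
Year 2: ⌊$191,829 × 200%/10⌋ = $38,365. Book value $153,464.
Year 3: ⌊$153,464 × 200%/10⌋ = $30,692. Book value $122,772.
Year 4: ⌊$122,772 × 200%/10⌋ = $24,554. Book value $98,218.
Year 5: ⌊$98,218 × 200%/10⌋ = $19,643. Book value $78,575.
Year 6: ⌊$78,575 × 200%/10⌋ = $15,715. Book value $62,860.
Year 7: ⌊$62,860 × 200%/10⌋ = $12,572. Book value $50,288.
Year 8: ⌊$50,288 × 200%/10⌋ = $10,057. Book value $40,231.
Year 9: ⌊$40,231 × 200%/10⌋ = $8,046, capped at $5,631. Book value $34,600.
Accumulated through year 9 = $239,786 − $34,600 = $205,186.

$205,186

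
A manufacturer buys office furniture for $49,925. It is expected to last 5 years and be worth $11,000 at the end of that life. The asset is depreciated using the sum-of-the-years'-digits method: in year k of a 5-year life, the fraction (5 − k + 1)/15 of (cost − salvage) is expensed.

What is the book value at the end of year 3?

$18,785

Depreciable base = $49,925 − $11,000 = $38,925.
Sum of the years' digits = 5+4+3+2+1 = 15.
Year 1: $38,925 × 5/15 = $12,975. Book value $36,950.
Year 2: $38,925 × 4/15 = $10,380. Book value $26,570.
Year 3: $38,925 × 3/15 = $7,785. Book value $18,785.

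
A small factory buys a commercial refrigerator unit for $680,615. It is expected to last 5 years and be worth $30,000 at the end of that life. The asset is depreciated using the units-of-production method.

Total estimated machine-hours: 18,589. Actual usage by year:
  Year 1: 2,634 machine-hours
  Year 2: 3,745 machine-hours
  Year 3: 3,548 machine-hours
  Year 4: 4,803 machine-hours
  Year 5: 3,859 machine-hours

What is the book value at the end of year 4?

Depreciable base = $680,615 − $30,000 = $650,615.
Rate = $650,615 / 18,589 machine-hours = $35 per machine-hour.
Year 1: 2,634 × $35 = $92,190. Book value $588,425.
Year 2: 3,745 × $35 = $131,075. Book value $457,350.
Year 3: 3,548 × $35 = $124,180. Book value $333,170.
Year 4: 4,803 × $35 = $168,105. Book value $165,065.

$165,065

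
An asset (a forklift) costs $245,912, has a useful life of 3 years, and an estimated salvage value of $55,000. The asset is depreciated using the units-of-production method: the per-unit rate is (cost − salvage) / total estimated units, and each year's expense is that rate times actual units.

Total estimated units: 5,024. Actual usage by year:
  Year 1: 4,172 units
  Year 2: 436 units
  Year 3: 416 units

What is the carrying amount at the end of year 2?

$70,808

Depreciable base = $245,912 − $55,000 = $190,912.
Rate = $190,912 / 5,024 units = $38 per unit.
Year 1: 4,172 × $38 = $158,536. Book value $87,376.
Year 2: 436 × $38 = $16,568. Book value $70,808.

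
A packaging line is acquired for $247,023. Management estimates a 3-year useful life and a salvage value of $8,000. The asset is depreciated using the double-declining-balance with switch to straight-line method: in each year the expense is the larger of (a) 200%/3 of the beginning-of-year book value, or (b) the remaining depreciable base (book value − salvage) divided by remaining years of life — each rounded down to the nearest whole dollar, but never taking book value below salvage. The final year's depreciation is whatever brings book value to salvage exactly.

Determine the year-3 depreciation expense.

$19,447

Depreciable base = $247,023 − $8,000 = $239,023.
Year 1: DB = ⌊$247,023 × 200%/3⌋ = $164,682; SL = ⌊$239,023/3⌋ = $79,674 → take DB $164,682. Book value $82,341.
Year 2: DB = ⌊$82,341 × 200%/3⌋ = $54,894; SL = ⌊$74,341/2⌋ = $37,170 → take DB $54,894. Book value $27,447.
Year 3 (final): $27,447 − $8,000 = $19,447. Book value $8,000.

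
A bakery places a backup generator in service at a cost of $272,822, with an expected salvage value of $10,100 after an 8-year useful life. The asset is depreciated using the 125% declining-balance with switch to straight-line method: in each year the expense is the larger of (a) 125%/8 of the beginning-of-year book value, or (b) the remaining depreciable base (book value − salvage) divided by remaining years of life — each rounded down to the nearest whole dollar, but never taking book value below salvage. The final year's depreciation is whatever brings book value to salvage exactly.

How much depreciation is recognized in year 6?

Depreciable base = $272,822 − $10,100 = $262,722.
Year 1: DB = ⌊$272,822 × 125%/8⌋ = $42,628; SL = ⌊$262,722/8⌋ = $32,840 → take DB $42,628. Book value $230,194.
Year 2: DB = ⌊$230,194 × 125%/8⌋ = $35,967; SL = ⌊$220,094/7⌋ = $31,442 → take DB $35,967. Book value $194,227.
Year 3: DB = ⌊$194,227 × 125%/8⌋ = $30,347; SL = ⌊$184,127/6⌋ = $30,687 → take SL $30,687. Book value $163,540.
Year 4: DB = ⌊$163,540 × 125%/8⌋ = $25,553; SL = ⌊$153,440/5⌋ = $30,688 → take SL $30,688. Book value $132,852.
Year 5: DB = ⌊$132,852 × 125%/8⌋ = $20,758; SL = ⌊$122,752/4⌋ = $30,688 → take SL $30,688. Book value $102,164.
Year 6: DB = ⌊$102,164 × 125%/8⌋ = $15,963; SL = ⌊$92,064/3⌋ = $30,688 → take SL $30,688. Book value $71,476.

$30,688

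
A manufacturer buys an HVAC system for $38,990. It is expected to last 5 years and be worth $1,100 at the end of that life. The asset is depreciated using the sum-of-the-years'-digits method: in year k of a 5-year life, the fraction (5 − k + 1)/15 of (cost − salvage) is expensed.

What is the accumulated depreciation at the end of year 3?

Depreciable base = $38,990 − $1,100 = $37,890.
Sum of the years' digits = 5+4+3+2+1 = 15.
Year 1: $37,890 × 5/15 = $12,630. Book value $26,360.
Year 2: $37,890 × 4/15 = $10,104. Book value $16,256.
Year 3: $37,890 × 3/15 = $7,578. Book value $8,678.
Accumulated through year 3 = $38,990 − $8,678 = $30,312.

$30,312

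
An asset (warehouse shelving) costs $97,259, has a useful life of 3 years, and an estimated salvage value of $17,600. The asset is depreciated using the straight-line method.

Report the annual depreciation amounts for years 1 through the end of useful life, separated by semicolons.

$26,553; $26,553; $26,553

Depreciable base = $97,259 − $17,600 = $79,659.
Annual expense = $79,659 / 3 = $26,553.
End of year 1: book value $70,706.
End of year 2: book value $44,153.
End of year 3: book value $17,600.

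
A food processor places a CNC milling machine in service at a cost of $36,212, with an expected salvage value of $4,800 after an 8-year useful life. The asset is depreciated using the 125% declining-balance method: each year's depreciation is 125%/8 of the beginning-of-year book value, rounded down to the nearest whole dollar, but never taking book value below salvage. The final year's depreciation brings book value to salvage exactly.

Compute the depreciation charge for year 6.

$2,419

Depreciable base = $36,212 − $4,800 = $31,412.
Year 1: ⌊$36,212 × 125%/8⌋ = $5,658. Book value $30,554.
Year 2: ⌊$30,554 × 125%/8⌋ = $4,774. Book value $25,780.
Year 3: ⌊$25,780 × 125%/8⌋ = $4,028. Book value $21,752.
Year 4: ⌊$21,752 × 125%/8⌋ = $3,398. Book value $18,354.
Year 5: ⌊$18,354 × 125%/8⌋ = $2,867. Book value $15,487.
Year 6: ⌊$15,487 × 125%/8⌋ = $2,419. Book value $13,068.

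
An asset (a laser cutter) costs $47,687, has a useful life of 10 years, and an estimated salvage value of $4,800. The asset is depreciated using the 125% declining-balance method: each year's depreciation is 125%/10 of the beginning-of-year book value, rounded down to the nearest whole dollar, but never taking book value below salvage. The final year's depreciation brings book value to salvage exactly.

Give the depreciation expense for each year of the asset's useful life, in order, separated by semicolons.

$5,960; $5,215; $4,564; $3,993; $3,494; $3,057; $2,675; $2,341; $2,048; $9,540

Depreciable base = $47,687 − $4,800 = $42,887.
Year 1: ⌊$47,687 × 125%/10⌋ = $5,960. Book value $41,727.
Year 2: ⌊$41,727 × 125%/10⌋ = $5,215. Book value $36,512.
Year 3: ⌊$36,512 × 125%/10⌋ = $4,564. Book value $31,948.
Year 4: ⌊$31,948 × 125%/10⌋ = $3,993. Book value $27,955.
Year 5: ⌊$27,955 × 125%/10⌋ = $3,494. Book value $24,461.
Year 6: ⌊$24,461 × 125%/10⌋ = $3,057. Book value $21,404.
Year 7: ⌊$21,404 × 125%/10⌋ = $2,675. Book value $18,729.
Year 8: ⌊$18,729 × 125%/10⌋ = $2,341. Book value $16,388.
Year 9: ⌊$16,388 × 125%/10⌋ = $2,048. Book value $14,340.
Year 10 (final): $14,340 − $4,800 = $9,540. Book value $4,800.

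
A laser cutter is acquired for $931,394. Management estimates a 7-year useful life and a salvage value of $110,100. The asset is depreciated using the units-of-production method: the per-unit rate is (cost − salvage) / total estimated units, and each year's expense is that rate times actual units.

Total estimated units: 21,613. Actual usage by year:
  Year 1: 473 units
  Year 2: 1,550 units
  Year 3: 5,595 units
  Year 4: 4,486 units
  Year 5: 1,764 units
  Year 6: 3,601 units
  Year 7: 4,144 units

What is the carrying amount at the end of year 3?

$641,910

Depreciable base = $931,394 − $110,100 = $821,294.
Rate = $821,294 / 21,613 units = $38 per unit.
Year 1: 473 × $38 = $17,974. Book value $913,420.
Year 2: 1,550 × $38 = $58,900. Book value $854,520.
Year 3: 5,595 × $38 = $212,610. Book value $641,910.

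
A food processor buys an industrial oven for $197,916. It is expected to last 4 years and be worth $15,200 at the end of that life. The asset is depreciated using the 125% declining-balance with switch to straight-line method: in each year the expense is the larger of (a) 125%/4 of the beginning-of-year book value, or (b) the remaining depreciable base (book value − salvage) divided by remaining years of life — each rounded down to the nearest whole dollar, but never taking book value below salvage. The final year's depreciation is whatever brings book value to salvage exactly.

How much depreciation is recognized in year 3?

Depreciable base = $197,916 − $15,200 = $182,716.
Year 1: DB = ⌊$197,916 × 125%/4⌋ = $61,848; SL = ⌊$182,716/4⌋ = $45,679 → take DB $61,848. Book value $136,068.
Year 2: DB = ⌊$136,068 × 125%/4⌋ = $42,521; SL = ⌊$120,868/3⌋ = $40,289 → take DB $42,521. Book value $93,547.
Year 3: DB = ⌊$93,547 × 125%/4⌋ = $29,233; SL = ⌊$78,347/2⌋ = $39,173 → take SL $39,173. Book value $54,374.

$39,173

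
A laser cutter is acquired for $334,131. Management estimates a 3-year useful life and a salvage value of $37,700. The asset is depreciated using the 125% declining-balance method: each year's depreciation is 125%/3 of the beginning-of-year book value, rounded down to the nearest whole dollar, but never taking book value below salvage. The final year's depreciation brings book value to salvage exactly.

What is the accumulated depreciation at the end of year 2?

Depreciable base = $334,131 − $37,700 = $296,431.
Year 1: ⌊$334,131 × 125%/3⌋ = $139,221. Book value $194,910.
Year 2: ⌊$194,910 × 125%/3⌋ = $81,212. Book value $113,698.
Accumulated through year 2 = $334,131 − $113,698 = $220,433.

$220,433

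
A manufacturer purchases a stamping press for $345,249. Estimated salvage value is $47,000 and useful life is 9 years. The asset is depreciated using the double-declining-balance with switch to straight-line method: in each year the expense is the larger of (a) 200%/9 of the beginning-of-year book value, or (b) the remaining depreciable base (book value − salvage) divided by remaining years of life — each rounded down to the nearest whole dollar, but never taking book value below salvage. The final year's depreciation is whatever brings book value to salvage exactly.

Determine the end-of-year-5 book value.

$98,269

Depreciable base = $345,249 − $47,000 = $298,249.
Year 1: DB = ⌊$345,249 × 200%/9⌋ = $76,722; SL = ⌊$298,249/9⌋ = $33,138 → take DB $76,722. Book value $268,527.
Year 2: DB = ⌊$268,527 × 200%/9⌋ = $59,672; SL = ⌊$221,527/8⌋ = $27,690 → take DB $59,672. Book value $208,855.
Year 3: DB = ⌊$208,855 × 200%/9⌋ = $46,412; SL = ⌊$161,855/7⌋ = $23,122 → take DB $46,412. Book value $162,443.
Year 4: DB = ⌊$162,443 × 200%/9⌋ = $36,098; SL = ⌊$115,443/6⌋ = $19,240 → take DB $36,098. Book value $126,345.
Year 5: DB = ⌊$126,345 × 200%/9⌋ = $28,076; SL = ⌊$79,345/5⌋ = $15,869 → take DB $28,076. Book value $98,269.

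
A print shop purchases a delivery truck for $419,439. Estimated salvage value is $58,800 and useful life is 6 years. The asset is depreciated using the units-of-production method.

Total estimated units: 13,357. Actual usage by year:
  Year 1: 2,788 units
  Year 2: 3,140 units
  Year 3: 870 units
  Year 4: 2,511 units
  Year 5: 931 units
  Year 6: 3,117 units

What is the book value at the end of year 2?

$259,383

Depreciable base = $419,439 − $58,800 = $360,639.
Rate = $360,639 / 13,357 units = $27 per unit.
Year 1: 2,788 × $27 = $75,276. Book value $344,163.
Year 2: 3,140 × $27 = $84,780. Book value $259,383.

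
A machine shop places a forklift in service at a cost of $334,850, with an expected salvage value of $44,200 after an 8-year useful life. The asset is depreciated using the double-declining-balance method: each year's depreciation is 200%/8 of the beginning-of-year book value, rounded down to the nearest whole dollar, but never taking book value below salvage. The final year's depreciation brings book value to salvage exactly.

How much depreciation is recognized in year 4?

$35,316

Depreciable base = $334,850 − $44,200 = $290,650.
Year 1: ⌊$334,850 × 200%/8⌋ = $83,712. Book value $251,138.
Year 2: ⌊$251,138 × 200%/8⌋ = $62,784. Book value $188,354.
Year 3: ⌊$188,354 × 200%/8⌋ = $47,088. Book value $141,266.
Year 4: ⌊$141,266 × 200%/8⌋ = $35,316. Book value $105,950.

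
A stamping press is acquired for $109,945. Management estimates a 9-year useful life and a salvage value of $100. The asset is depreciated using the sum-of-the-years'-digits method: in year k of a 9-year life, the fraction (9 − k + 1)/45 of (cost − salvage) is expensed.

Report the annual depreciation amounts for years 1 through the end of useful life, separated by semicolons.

$21,969; $19,528; $17,087; $14,646; $12,205; $9,764; $7,323; $4,882; $2,441

Depreciable base = $109,945 − $100 = $109,845.
Sum of the years' digits = 9+8+7+6+5+4+3+2+1 = 45.
Year 1: $109,845 × 9/45 = $21,969. Book value $87,976.
Year 2: $109,845 × 8/45 = $19,528. Book value $68,448.
Year 3: $109,845 × 7/45 = $17,087. Book value $51,361.
Year 4: $109,845 × 6/45 = $14,646. Book value $36,715.
Year 5: $109,845 × 5/45 = $12,205. Book value $24,510.
Year 6: $109,845 × 4/45 = $9,764. Book value $14,746.
Year 7: $109,845 × 3/45 = $7,323. Book value $7,423.
Year 8: $109,845 × 2/45 = $4,882. Book value $2,541.
Year 9: $109,845 × 1/45 = $2,441. Book value $100.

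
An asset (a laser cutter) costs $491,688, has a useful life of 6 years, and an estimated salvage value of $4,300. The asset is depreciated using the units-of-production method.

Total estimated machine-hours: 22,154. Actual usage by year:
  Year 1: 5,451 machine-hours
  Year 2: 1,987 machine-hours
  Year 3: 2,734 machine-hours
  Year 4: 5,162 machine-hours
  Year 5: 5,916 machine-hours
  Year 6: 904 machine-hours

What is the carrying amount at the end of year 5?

Depreciable base = $491,688 − $4,300 = $487,388.
Rate = $487,388 / 22,154 machine-hours = $22 per machine-hour.
Year 1: 5,451 × $22 = $119,922. Book value $371,766.
Year 2: 1,987 × $22 = $43,714. Book value $328,052.
Year 3: 2,734 × $22 = $60,148. Book value $267,904.
Year 4: 5,162 × $22 = $113,564. Book value $154,340.
Year 5: 5,916 × $22 = $130,152. Book value $24,188.

$24,188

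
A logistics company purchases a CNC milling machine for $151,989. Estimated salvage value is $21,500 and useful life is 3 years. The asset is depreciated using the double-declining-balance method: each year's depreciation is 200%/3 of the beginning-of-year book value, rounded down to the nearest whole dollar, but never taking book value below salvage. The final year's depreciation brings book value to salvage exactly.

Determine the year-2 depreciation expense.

Depreciable base = $151,989 − $21,500 = $130,489.
Year 1: ⌊$151,989 × 200%/3⌋ = $101,326. Book value $50,663.
Year 2: ⌊$50,663 × 200%/3⌋ = $33,775, capped at $29,163. Book value $21,500.

$29,163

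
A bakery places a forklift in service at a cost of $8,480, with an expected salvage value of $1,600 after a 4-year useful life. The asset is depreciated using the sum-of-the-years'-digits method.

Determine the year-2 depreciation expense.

$2,064

Depreciable base = $8,480 − $1,600 = $6,880.
Sum of the years' digits = 4+3+2+1 = 10.
Year 1: $6,880 × 4/10 = $2,752. Book value $5,728.
Year 2: $6,880 × 3/10 = $2,064. Book value $3,664.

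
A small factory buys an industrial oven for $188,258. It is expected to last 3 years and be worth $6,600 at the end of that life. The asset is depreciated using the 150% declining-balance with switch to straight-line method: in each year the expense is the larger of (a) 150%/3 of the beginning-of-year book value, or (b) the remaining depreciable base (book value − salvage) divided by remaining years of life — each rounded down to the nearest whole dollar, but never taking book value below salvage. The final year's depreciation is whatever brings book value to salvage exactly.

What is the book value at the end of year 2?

Depreciable base = $188,258 − $6,600 = $181,658.
Year 1: DB = ⌊$188,258 × 150%/3⌋ = $94,129; SL = ⌊$181,658/3⌋ = $60,552 → take DB $94,129. Book value $94,129.
Year 2: DB = ⌊$94,129 × 150%/3⌋ = $47,064; SL = ⌊$87,529/2⌋ = $43,764 → take DB $47,064. Book value $47,065.

$47,065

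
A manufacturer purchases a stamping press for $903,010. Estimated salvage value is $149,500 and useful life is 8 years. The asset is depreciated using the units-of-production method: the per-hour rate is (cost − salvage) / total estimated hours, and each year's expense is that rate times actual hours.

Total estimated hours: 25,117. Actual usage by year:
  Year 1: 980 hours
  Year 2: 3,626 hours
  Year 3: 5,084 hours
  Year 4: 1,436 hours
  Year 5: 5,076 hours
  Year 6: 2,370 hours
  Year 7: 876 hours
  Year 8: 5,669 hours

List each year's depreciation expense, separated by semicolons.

$29,400; $108,780; $152,520; $43,080; $152,280; $71,100; $26,280; $170,070

Depreciable base = $903,010 − $149,500 = $753,510.
Rate = $753,510 / 25,117 hours = $30 per hour.
Year 1: 980 × $30 = $29,400. Book value $873,610.
Year 2: 3,626 × $30 = $108,780. Book value $764,830.
Year 3: 5,084 × $30 = $152,520. Book value $612,310.
Year 4: 1,436 × $30 = $43,080. Book value $569,230.
Year 5: 5,076 × $30 = $152,280. Book value $416,950.
Year 6: 2,370 × $30 = $71,100. Book value $345,850.
Year 7: 876 × $30 = $26,280. Book value $319,570.
Year 8: 5,669 × $30 = $170,070. Book value $149,500.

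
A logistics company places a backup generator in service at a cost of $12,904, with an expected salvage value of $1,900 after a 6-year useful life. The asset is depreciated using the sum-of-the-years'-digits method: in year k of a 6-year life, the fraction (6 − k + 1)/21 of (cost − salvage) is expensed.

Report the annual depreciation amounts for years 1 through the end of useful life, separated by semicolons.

Depreciable base = $12,904 − $1,900 = $11,004.
Sum of the years' digits = 6+5+4+3+2+1 = 21.
Year 1: $11,004 × 6/21 = $3,144. Book value $9,760.
Year 2: $11,004 × 5/21 = $2,620. Book value $7,140.
Year 3: $11,004 × 4/21 = $2,096. Book value $5,044.
Year 4: $11,004 × 3/21 = $1,572. Book value $3,472.
Year 5: $11,004 × 2/21 = $1,048. Book value $2,424.
Year 6: $11,004 × 1/21 = $524. Book value $1,900.

$3,144; $2,620; $2,096; $1,572; $1,048; $524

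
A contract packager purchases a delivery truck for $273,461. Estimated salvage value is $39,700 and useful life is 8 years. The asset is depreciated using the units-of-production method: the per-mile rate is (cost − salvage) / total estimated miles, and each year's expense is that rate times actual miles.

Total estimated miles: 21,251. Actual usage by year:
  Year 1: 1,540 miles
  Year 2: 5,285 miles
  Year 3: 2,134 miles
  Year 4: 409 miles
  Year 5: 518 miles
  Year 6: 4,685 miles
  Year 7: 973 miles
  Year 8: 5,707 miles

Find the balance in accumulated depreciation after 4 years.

Depreciable base = $273,461 − $39,700 = $233,761.
Rate = $233,761 / 21,251 miles = $11 per mile.
Year 1: 1,540 × $11 = $16,940. Book value $256,521.
Year 2: 5,285 × $11 = $58,135. Book value $198,386.
Year 3: 2,134 × $11 = $23,474. Book value $174,912.
Year 4: 409 × $11 = $4,499. Book value $170,413.
Accumulated through year 4 = $273,461 − $170,413 = $103,048.

$103,048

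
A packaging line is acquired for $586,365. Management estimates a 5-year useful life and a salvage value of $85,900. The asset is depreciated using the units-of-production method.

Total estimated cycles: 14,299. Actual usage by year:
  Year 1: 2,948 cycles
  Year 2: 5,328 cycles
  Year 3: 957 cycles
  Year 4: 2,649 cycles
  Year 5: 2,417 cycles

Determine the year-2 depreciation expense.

Depreciable base = $586,365 − $85,900 = $500,465.
Rate = $500,465 / 14,299 cycles = $35 per cycle.
Year 1: 2,948 × $35 = $103,180. Book value $483,185.
Year 2: 5,328 × $35 = $186,480. Book value $296,705.

$186,480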